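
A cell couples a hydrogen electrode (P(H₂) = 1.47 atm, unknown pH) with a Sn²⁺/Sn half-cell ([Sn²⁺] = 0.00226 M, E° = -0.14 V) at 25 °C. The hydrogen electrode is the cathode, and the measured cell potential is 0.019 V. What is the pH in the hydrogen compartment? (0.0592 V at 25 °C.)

E°_cell = 0.14 V and n = 2.
log Q = n(E° − E)/0.0592 = 2×(0.14 − 0.019)/0.0592 = 4.088.
With Q = [Sn²⁺]·P(H₂) / [H⁺]^2, solving for [H⁺] gives log[H⁺] = -3.283, so pH = 3.28.

pH = 3.28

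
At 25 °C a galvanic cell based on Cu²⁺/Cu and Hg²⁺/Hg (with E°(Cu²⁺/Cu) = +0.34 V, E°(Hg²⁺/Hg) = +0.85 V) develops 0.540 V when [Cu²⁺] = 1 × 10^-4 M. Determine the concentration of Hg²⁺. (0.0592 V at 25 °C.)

0.001 M

From the Nernst equation, log Q = n(E° − E)/0.0592 = 2(0.51 − 0.540)/0.0592 = -1.014, so Q = 0.0969.
With Q = [Cu²⁺]/[Hg²⁺] and the known concentrations, [Hg²⁺] in the denominator gives [Hg²⁺] = 0.001 M.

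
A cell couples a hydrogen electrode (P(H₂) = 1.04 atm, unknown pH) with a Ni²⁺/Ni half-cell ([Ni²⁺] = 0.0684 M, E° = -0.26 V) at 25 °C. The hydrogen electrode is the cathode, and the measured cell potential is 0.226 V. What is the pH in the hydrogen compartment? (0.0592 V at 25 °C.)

E°_cell = 0.26 V and n = 2.
log Q = n(E° − E)/0.0592 = 2×(0.26 − 0.226)/0.0592 = 1.149.
With Q = [Ni²⁺]·P(H₂) / [H⁺]^2, solving for [H⁺] gives log[H⁺] = -1.148, so pH = 1.15.

pH = 1.15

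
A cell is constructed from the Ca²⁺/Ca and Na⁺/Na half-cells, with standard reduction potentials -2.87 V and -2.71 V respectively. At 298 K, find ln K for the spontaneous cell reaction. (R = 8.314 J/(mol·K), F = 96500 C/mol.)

E°_cell = -2.71 − (-2.87) = 0.16 V, with n = 2 electrons transferred.
At equilibrium E = 0, so the Nernst equation gives ln K = nFE°/RT = (2)(96500)(0.16)/((8.314)(298)) = 12.46.

ln K = 12.5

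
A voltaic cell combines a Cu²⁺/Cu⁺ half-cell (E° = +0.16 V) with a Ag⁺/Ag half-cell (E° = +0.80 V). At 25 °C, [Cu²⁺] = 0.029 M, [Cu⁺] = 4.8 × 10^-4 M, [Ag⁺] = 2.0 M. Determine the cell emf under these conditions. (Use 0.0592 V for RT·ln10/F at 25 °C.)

0.552 V

The Ag⁺/Ag couple has the higher reduction potential and acts as the cathode, so E°_cell = +0.80 − (+0.16) = 0.64 V.
Balancing electrons gives n = 1; the reaction quotient is Q = [Cu²⁺]/([Cu⁺]·[Ag⁺]) = 30.2.
At 25 °C, E = E° − (0.0592/n) log Q = 0.64 − (0.0592/1)(1.480) = 0.640 − 0.088 = 0.552 V.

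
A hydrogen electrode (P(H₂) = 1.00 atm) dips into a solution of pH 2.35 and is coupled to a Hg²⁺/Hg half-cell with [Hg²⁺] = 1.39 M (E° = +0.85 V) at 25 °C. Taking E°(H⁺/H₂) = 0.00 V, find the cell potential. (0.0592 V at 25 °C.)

The Hg²⁺/Hg couple is the cathode, so E°_cell = 0.85 V; n = 2.
[H⁺] = 10^(−2.35) = 0.0045 M, and Q = [H⁺]^2 / ([Hg²⁺]·P(H₂)) = 1.44 × 10^-5.
E = E° − (0.0592/2) log Q = 0.85 − (0.0592/2)(-4.843) = 0.993 V.

0.99 V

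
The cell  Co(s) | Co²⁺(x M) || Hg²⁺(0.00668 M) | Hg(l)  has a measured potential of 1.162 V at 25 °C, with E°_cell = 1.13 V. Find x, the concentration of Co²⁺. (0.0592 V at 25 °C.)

5.5 × 10^-4 M

From the Nernst equation, log Q = n(E° − E)/0.0592 = 2(1.13 − 1.162)/0.0592 = -1.081, so Q = 0.0830.
With Q = [Co²⁺]/[Hg²⁺] and the known concentrations, [Co²⁺] in the numerator gives [Co²⁺] = 5.5 × 10^-4 M.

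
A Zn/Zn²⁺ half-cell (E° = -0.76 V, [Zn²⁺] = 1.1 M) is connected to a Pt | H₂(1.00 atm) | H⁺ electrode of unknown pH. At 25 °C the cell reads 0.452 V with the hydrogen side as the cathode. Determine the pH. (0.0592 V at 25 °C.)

E°_cell = 0.76 V and n = 2.
log Q = n(E° − E)/0.0592 = 2×(0.76 − 0.452)/0.0592 = 10.405.
With Q = [Zn²⁺]·P(H₂) / [H⁺]^2, solving for [H⁺] gives log[H⁺] = -5.182, so pH = 5.18.

pH = 5.18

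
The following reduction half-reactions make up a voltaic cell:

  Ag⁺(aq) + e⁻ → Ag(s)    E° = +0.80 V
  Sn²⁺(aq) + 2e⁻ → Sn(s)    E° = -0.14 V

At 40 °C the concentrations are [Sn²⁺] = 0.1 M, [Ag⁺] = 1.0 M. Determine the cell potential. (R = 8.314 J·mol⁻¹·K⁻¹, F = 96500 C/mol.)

0.971 V

The Ag⁺/Ag couple has the higher reduction potential and acts as the cathode, so E°_cell = +0.80 − (-0.14) = 0.94 V.
Balancing electrons gives n = 2; the reaction quotient is Q = [Sn²⁺]/[Ag⁺]^2 = 0.100.
E = E° − (RT/nF) ln Q = 0.94 − (8.314×313)/(2×96500) × (-2.303) = 0.940 + 0.031 = 0.971 V.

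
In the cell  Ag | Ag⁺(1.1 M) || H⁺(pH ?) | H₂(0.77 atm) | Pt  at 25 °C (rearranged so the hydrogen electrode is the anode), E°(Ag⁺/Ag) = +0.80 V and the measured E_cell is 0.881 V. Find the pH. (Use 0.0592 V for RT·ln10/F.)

E°_cell = 0.80 V and n = 2.
log Q = n(E° − E)/0.0592 = 2×(0.80 − 0.881)/0.0592 = -2.736.
With Q = [H⁺]^2 / ([Ag⁺]^2·P(H₂)), solving for [H⁺] gives log[H⁺] = -1.384, so pH = 1.38.

pH = 1.38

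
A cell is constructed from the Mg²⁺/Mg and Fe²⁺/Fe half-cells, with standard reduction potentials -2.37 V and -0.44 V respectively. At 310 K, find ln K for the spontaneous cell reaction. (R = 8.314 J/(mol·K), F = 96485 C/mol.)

ln K = 144.5

E°_cell = -0.44 − (-2.37) = 1.93 V, with n = 2 electrons transferred.
At equilibrium E = 0, so the Nernst equation gives ln K = nFE°/RT = (2)(96485)(1.93)/((8.314)(310)) = 144.50.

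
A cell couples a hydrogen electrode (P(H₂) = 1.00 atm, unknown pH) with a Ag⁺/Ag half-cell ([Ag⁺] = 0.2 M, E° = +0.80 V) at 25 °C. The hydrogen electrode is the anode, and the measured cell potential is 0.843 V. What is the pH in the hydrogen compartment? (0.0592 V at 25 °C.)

pH = 1.43

E°_cell = 0.80 V and n = 2.
log Q = n(E° − E)/0.0592 = 2×(0.80 − 0.843)/0.0592 = -1.453.
With Q = [H⁺]^2 / ([Ag⁺]^2·P(H₂)), solving for [H⁺] gives log[H⁺] = -1.425, so pH = 1.43.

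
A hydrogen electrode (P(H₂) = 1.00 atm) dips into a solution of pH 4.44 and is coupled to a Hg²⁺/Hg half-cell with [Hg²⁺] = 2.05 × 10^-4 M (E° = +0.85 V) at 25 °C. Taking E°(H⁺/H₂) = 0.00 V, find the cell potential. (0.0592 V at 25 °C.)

The Hg²⁺/Hg couple is the cathode, so E°_cell = 0.85 V; n = 2.
[H⁺] = 10^(−4.44) = 3.6 × 10^-5 M, and Q = [H⁺]^2 / ([Hg²⁺]·P(H₂)) = 6.43 × 10^-6.
E = E° − (0.0592/2) log Q = 0.85 − (0.0592/2)(-5.192) = 1.004 V.

1.00 V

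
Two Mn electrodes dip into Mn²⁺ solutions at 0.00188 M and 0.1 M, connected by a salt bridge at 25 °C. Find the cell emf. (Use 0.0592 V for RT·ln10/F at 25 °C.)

0.051 V

Both half-cells are Mn²⁺/Mn, so E°_cell = 0. The concentrated side is the cathode; the cell reaction moves Mn²⁺ from high to low concentration with n = 2.
Q = [Mn²⁺]_dilute/[Mn²⁺]_conc = 0.00188/0.1 = 0.0188.
E = 0 − (0.0592/2) log Q = −(0.0592/2)(-1.726) = 0.0511 V.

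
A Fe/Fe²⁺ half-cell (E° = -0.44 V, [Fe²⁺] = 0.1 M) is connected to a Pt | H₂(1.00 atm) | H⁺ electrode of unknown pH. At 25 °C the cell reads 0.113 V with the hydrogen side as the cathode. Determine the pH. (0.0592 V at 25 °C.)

E°_cell = 0.44 V and n = 2.
log Q = n(E° − E)/0.0592 = 2×(0.44 − 0.113)/0.0592 = 11.047.
With Q = [Fe²⁺]·P(H₂) / [H⁺]^2, solving for [H⁺] gives log[H⁺] = -6.024, so pH = 6.02.

pH = 6.02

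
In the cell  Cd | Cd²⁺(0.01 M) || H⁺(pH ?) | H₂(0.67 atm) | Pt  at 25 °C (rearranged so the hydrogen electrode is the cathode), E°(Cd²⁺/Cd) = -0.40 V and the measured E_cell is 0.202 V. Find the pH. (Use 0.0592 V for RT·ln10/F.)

pH = 4.43

E°_cell = 0.40 V and n = 2.
log Q = n(E° − E)/0.0592 = 2×(0.40 − 0.202)/0.0592 = 6.689.
With Q = [Cd²⁺]·P(H₂) / [H⁺]^2, solving for [H⁺] gives log[H⁺] = -4.432, so pH = 4.43.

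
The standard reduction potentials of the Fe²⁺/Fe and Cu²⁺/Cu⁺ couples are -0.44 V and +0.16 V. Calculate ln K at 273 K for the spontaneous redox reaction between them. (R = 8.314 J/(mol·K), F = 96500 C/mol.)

E°_cell = +0.16 − (-0.44) = 0.60 V, with n = 2 electrons transferred.
At equilibrium E = 0, so the Nernst equation gives ln K = nFE°/RT = (2)(96500)(0.60)/((8.314)(273)) = 51.02.

ln K = 51.0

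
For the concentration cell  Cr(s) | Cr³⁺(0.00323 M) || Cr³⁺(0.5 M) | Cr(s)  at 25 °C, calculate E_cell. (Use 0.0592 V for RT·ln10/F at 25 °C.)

0.043 V

Both half-cells are Cr³⁺/Cr, so E°_cell = 0. The concentrated side is the cathode; the cell reaction moves Cr³⁺ from high to low concentration with n = 3.
Q = [Cr³⁺]_dilute/[Cr³⁺]_conc = 0.00323/0.5 = 0.00646.
E = 0 − (0.0592/3) log Q = −(0.0592/3)(-2.190) = 0.0432 V.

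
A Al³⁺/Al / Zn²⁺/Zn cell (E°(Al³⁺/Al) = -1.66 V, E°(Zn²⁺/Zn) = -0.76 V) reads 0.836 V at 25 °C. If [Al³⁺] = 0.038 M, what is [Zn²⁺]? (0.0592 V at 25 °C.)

7.8 × 10^-4 M

From the Nernst equation, log Q = n(E° − E)/0.0592 = 6(0.90 − 0.836)/0.0592 = 6.486, so Q = 3.07 × 10^6.
With Q = [Al³⁺]^2/[Zn²⁺]^3 and the known concentrations, [Zn²⁺]^3 in the denominator gives [Zn²⁺] = 7.8 × 10^-4 M.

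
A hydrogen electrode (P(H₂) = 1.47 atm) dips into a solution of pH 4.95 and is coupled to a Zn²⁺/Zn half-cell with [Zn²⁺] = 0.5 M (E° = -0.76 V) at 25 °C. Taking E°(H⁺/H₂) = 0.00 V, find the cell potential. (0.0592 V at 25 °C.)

0.47 V

The hydrogen couple is the cathode, so E°_cell = 0.76 V; n = 2.
[H⁺] = 10^(−4.95) = 1.1 × 10^-5 M, and Q = [Zn²⁺]·P(H₂) / [H⁺]^2 = 5.84 × 10^9.
E = E° − (0.0592/2) log Q = 0.76 − (0.0592/2)(9.766) = 0.471 V.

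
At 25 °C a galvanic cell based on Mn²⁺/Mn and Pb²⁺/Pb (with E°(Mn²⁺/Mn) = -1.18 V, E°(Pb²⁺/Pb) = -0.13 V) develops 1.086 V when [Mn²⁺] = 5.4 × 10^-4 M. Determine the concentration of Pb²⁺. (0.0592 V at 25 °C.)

0.0089 M

From the Nernst equation, log Q = n(E° − E)/0.0592 = 2(1.05 − 1.086)/0.0592 = -1.216, so Q = 0.0608.
With Q = [Mn²⁺]/[Pb²⁺] and the known concentrations, [Pb²⁺] in the denominator gives [Pb²⁺] = 0.0089 M.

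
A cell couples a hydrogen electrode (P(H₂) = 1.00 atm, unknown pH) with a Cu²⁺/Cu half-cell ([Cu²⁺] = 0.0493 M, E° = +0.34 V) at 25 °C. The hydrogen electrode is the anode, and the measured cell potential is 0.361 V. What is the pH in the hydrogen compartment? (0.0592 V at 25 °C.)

pH = 1.01

E°_cell = 0.34 V and n = 2.
log Q = n(E° − E)/0.0592 = 2×(0.34 − 0.361)/0.0592 = -0.709.
With Q = [H⁺]^2 / ([Cu²⁺]·P(H₂)), solving for [H⁺] gives log[H⁺] = -1.008, so pH = 1.01.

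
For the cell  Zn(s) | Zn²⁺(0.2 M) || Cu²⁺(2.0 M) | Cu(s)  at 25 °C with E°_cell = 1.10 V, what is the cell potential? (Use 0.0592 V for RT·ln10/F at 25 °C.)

1.13 V

Balancing electrons gives n = 2; the reaction quotient is Q = [Zn²⁺]/[Cu²⁺] = 0.100.
At 25 °C, E = E° − (0.0592/n) log Q = 1.10 − (0.0592/2)(-1.000) = 1.100 + 0.030 = 1.130 V.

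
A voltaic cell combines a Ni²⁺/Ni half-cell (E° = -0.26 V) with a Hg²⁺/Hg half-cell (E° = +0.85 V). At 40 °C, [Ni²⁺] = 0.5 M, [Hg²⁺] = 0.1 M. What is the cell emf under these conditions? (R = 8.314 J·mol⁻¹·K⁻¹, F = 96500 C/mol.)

1.09 V

The Hg²⁺/Hg couple has the higher reduction potential and acts as the cathode, so E°_cell = +0.85 − (-0.26) = 1.11 V.
Balancing electrons gives n = 2; the reaction quotient is Q = [Ni²⁺]/[Hg²⁺] = 5.00.
E = E° − (RT/nF) ln Q = 1.11 − (8.314×313)/(2×96500) × (1.609) = 1.110 − 0.022 = 1.088 V.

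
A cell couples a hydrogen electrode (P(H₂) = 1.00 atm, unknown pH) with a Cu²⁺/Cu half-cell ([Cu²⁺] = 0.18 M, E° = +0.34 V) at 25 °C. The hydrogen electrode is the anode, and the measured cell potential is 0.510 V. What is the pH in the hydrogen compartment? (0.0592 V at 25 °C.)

E°_cell = 0.34 V and n = 2.
log Q = n(E° − E)/0.0592 = 2×(0.34 − 0.510)/0.0592 = -5.743.
With Q = [H⁺]^2 / ([Cu²⁺]·P(H₂)), solving for [H⁺] gives log[H⁺] = -3.244, so pH = 3.24.

pH = 3.24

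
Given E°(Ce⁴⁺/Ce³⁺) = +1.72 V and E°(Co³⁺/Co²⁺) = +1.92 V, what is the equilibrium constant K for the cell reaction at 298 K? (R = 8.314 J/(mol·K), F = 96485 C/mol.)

2400

E°_cell = +1.92 − (+1.72) = 0.20 V, with n = 1 electron transferred.
At equilibrium E = 0, so the Nernst equation gives ln K = nFE°/RT = (1)(96485)(0.20)/((8.314)(298)) = 7.79.
K = e^7.79 = 2400.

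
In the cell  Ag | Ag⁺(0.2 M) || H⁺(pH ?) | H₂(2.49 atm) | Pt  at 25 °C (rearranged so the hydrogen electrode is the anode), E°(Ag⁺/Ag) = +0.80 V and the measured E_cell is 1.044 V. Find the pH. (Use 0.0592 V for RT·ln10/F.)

E°_cell = 0.80 V and n = 2.
log Q = n(E° − E)/0.0592 = 2×(0.80 − 1.044)/0.0592 = -8.243.
With Q = [H⁺]^2 / ([Ag⁺]^2·P(H₂)), solving for [H⁺] gives log[H⁺] = -4.622, so pH = 4.62.

pH = 4.62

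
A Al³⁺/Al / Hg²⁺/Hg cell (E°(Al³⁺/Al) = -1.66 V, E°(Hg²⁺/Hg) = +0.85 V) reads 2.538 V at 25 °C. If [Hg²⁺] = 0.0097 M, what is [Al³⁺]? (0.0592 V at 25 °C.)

From the Nernst equation, log Q = n(E° − E)/0.0592 = 6(2.51 − 2.538)/0.0592 = -2.838, so Q = 0.00145.
With Q = [Al³⁺]^2/[Hg²⁺]^3 and the known concentrations, [Al³⁺]^2 in the numerator gives [Al³⁺] = 3.6 × 10^-5 M.

3.6 × 10^-5 M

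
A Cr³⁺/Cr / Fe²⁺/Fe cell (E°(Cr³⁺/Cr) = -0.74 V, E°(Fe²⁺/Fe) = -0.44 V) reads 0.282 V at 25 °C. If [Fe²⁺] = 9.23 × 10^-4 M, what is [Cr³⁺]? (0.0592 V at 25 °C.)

2.3 × 10^-4 M

From the Nernst equation, log Q = n(E° − E)/0.0592 = 6(0.30 − 0.282)/0.0592 = 1.824, so Q = 66.7.
With Q = [Cr³⁺]^2/[Fe²⁺]^3 and the known concentrations, [Cr³⁺]^2 in the numerator gives [Cr³⁺] = 2.3 × 10^-4 M.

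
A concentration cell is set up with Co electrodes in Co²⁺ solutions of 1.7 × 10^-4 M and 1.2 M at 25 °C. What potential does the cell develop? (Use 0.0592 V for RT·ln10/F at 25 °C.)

Both half-cells are Co²⁺/Co, so E°_cell = 0. The concentrated side is the cathode; the cell reaction moves Co²⁺ from high to low concentration with n = 2.
Q = [Co²⁺]_dilute/[Co²⁺]_conc = 1.7 × 10^-4/1.2 = 1.42 × 10^-4.
E = 0 − (0.0592/2) log Q = −(0.0592/2)(-3.849) = 0.1139 V.

0.11 V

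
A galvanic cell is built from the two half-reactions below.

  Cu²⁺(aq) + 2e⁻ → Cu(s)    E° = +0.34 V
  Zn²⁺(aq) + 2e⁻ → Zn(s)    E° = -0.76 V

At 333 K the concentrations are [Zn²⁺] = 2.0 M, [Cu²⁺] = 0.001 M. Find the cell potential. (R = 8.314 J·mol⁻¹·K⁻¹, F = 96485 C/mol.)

0.991 V

The Cu²⁺/Cu couple has the higher reduction potential and acts as the cathode, so E°_cell = +0.34 − (-0.76) = 1.10 V.
Balancing electrons gives n = 2; the reaction quotient is Q = [Zn²⁺]/[Cu²⁺] = 2000.
E = E° − (RT/nF) ln Q = 1.10 − (8.314×333)/(2×96485) × (7.601) = 1.100 − 0.109 = 0.991 V.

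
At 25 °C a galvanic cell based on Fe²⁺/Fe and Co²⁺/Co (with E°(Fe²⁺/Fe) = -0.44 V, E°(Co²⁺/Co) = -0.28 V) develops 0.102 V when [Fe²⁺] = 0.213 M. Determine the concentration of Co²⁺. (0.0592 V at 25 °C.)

0.0023 M

From the Nernst equation, log Q = n(E° − E)/0.0592 = 2(0.16 − 0.102)/0.0592 = 1.959, so Q = 91.1.
With Q = [Fe²⁺]/[Co²⁺] and the known concentrations, [Co²⁺] in the denominator gives [Co²⁺] = 0.0023 M.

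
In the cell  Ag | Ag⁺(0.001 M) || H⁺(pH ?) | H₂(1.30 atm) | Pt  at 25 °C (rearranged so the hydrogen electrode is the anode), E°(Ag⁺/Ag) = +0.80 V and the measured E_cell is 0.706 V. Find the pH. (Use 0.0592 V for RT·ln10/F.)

E°_cell = 0.80 V and n = 2.
log Q = n(E° − E)/0.0592 = 2×(0.80 − 0.706)/0.0592 = 3.176.
With Q = [H⁺]^2 / ([Ag⁺]^2·P(H₂)), solving for [H⁺] gives log[H⁺] = -1.355, so pH = 1.36.

pH = 1.36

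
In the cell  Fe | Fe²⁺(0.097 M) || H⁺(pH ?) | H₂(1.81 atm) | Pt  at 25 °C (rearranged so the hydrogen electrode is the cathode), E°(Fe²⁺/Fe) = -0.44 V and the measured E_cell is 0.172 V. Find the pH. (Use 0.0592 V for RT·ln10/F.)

pH = 4.90

E°_cell = 0.44 V and n = 2.
log Q = n(E° − E)/0.0592 = 2×(0.44 − 0.172)/0.0592 = 9.054.
With Q = [Fe²⁺]·P(H₂) / [H⁺]^2, solving for [H⁺] gives log[H⁺] = -4.905, so pH = 4.90.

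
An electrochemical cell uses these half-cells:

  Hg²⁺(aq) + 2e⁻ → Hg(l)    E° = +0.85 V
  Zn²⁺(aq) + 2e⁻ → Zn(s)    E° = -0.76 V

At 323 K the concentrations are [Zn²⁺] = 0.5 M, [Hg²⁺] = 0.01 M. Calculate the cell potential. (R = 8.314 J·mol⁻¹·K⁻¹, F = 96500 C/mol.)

1.56 V

The Hg²⁺/Hg couple has the higher reduction potential and acts as the cathode, so E°_cell = +0.85 − (-0.76) = 1.61 V.
Balancing electrons gives n = 2; the reaction quotient is Q = [Zn²⁺]/[Hg²⁺] = 50.0.
E = E° − (RT/nF) ln Q = 1.61 − (8.314×323)/(2×96500) × (3.912) = 1.610 − 0.054 = 1.556 V.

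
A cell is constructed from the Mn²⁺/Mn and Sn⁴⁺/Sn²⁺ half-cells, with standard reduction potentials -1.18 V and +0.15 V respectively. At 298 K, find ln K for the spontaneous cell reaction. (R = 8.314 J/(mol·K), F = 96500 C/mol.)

ln K = 103.6

E°_cell = +0.15 − (-1.18) = 1.33 V, with n = 2 electrons transferred.
At equilibrium E = 0, so the Nernst equation gives ln K = nFE°/RT = (2)(96500)(1.33)/((8.314)(298)) = 103.61.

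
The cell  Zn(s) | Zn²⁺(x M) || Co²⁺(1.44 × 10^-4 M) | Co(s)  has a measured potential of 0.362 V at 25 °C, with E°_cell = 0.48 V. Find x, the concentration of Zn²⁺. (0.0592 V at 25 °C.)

From the Nernst equation, log Q = n(E° − E)/0.0592 = 2(0.48 − 0.362)/0.0592 = 3.986, so Q = 9690.
With Q = [Zn²⁺]/[Co²⁺] and the known concentrations, [Zn²⁺] in the numerator gives [Zn²⁺] = 1.4 M.

1.4 M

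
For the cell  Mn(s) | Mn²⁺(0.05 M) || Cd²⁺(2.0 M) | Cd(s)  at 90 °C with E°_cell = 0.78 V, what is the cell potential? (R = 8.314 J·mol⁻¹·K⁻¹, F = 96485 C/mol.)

Balancing electrons gives n = 2; the reaction quotient is Q = [Mn²⁺]/[Cd²⁺] = 0.0250.
E = E° − (RT/nF) ln Q = 0.78 − (8.314×363)/(2×96485) × (-3.689) = 0.780 + 0.058 = 0.838 V.

0.838 V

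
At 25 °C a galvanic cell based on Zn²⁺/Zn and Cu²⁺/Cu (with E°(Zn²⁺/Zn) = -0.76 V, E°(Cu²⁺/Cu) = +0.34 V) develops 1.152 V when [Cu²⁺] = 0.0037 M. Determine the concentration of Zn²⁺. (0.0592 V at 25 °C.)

From the Nernst equation, log Q = n(E° − E)/0.0592 = 2(1.10 − 1.152)/0.0592 = -1.757, so Q = 0.0175.
With Q = [Zn²⁺]/[Cu²⁺] and the known concentrations, [Zn²⁺] in the numerator gives [Zn²⁺] = 6.5 × 10^-5 M.

6.5 × 10^-5 M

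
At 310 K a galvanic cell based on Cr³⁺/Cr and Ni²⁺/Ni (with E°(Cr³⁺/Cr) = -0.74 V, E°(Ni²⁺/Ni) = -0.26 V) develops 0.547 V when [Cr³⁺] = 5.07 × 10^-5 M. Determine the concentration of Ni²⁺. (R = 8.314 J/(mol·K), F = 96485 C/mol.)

From the Nernst equation, ln Q = nF(E° − E)/RT = 6×96485×(0.48 − 0.547)/(8.314×310) = -15.049, so Q = 2.91 × 10^-7.
With Q = [Cr³⁺]^2/[Ni²⁺]^3 and the known concentrations, [Ni²⁺]^3 in the denominator gives [Ni²⁺] = 0.21 M.

0.21 M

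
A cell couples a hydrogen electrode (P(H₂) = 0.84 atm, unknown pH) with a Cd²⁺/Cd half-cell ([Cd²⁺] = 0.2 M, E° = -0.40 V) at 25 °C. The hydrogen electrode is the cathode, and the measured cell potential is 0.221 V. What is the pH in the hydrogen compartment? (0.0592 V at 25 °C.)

pH = 3.41

E°_cell = 0.40 V and n = 2.
log Q = n(E° − E)/0.0592 = 2×(0.40 − 0.221)/0.0592 = 6.047.
With Q = [Cd²⁺]·P(H₂) / [H⁺]^2, solving for [H⁺] gives log[H⁺] = -3.411, so pH = 3.41.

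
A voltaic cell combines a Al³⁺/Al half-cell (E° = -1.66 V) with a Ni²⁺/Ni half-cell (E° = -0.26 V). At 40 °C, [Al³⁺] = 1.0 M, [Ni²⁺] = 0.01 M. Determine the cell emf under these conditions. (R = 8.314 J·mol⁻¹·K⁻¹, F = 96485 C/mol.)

1.34 V

The Ni²⁺/Ni couple has the higher reduction potential and acts as the cathode, so E°_cell = -0.26 − (-1.66) = 1.40 V.
Balancing electrons gives n = 6; the reaction quotient is Q = [Al³⁺]^2/[Ni²⁺]^3 = 1 × 10^6.
E = E° − (RT/nF) ln Q = 1.40 − (8.314×313)/(6×96485) × (13.816) = 1.400 − 0.062 = 1.338 V.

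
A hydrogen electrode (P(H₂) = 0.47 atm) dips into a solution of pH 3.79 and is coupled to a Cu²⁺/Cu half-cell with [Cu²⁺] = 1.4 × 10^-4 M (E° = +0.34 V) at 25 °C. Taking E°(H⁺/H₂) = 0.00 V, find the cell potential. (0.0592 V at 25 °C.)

0.44 V

The Cu²⁺/Cu couple is the cathode, so E°_cell = 0.34 V; n = 2.
[H⁺] = 10^(−3.79) = 1.6 × 10^-4 M, and Q = [H⁺]^2 / ([Cu²⁺]·P(H₂)) = 4 × 10^-4.
E = E° − (0.0592/2) log Q = 0.34 − (0.0592/2)(-3.398) = 0.441 V.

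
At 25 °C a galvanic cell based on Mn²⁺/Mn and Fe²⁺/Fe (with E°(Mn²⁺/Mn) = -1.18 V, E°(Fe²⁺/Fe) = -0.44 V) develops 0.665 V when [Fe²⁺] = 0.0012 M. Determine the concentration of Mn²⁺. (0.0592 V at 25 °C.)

0.41 M

From the Nernst equation, log Q = n(E° − E)/0.0592 = 2(0.74 − 0.665)/0.0592 = 2.534, so Q = 342.
With Q = [Mn²⁺]/[Fe²⁺] and the known concentrations, [Mn²⁺] in the numerator gives [Mn²⁺] = 0.41 M.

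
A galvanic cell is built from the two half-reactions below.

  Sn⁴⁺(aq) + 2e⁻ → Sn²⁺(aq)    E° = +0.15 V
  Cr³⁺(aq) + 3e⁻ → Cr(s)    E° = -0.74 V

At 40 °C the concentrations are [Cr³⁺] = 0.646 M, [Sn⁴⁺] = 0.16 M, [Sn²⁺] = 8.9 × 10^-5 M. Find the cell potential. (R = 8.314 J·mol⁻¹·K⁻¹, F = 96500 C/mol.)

0.995 V

The Sn⁴⁺/Sn²⁺ couple has the higher reduction potential and acts as the cathode, so E°_cell = +0.15 − (-0.74) = 0.89 V.
Balancing electrons gives n = 6; the reaction quotient is Q = [Cr³⁺]^2·[Sn²⁺]^3/[Sn⁴⁺]^3 = 7.18 × 10^-11.
E = E° − (RT/nF) ln Q = 0.89 − (8.314×313)/(6×96500) × (-23.357) = 0.890 + 0.105 = 0.995 V.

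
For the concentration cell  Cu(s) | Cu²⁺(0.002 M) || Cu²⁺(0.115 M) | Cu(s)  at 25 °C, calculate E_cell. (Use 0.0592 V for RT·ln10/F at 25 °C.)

Both half-cells are Cu²⁺/Cu, so E°_cell = 0. The concentrated side is the cathode; the cell reaction moves Cu²⁺ from high to low concentration with n = 2.
Q = [Cu²⁺]_dilute/[Cu²⁺]_conc = 0.002/0.115 = 0.0174.
E = 0 − (0.0592/2) log Q = −(0.0592/2)(-1.760) = 0.0521 V.

0.052 V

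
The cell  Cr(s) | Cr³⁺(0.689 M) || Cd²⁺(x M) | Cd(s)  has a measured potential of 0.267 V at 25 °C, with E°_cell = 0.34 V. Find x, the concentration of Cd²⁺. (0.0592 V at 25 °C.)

From the Nernst equation, log Q = n(E° − E)/0.0592 = 6(0.34 − 0.267)/0.0592 = 7.399, so Q = 2.5 × 10^7.
With Q = [Cr³⁺]^2/[Cd²⁺]^3 and the known concentrations, [Cd²⁺]^3 in the denominator gives [Cd²⁺] = 0.0027 M.

0.0027 M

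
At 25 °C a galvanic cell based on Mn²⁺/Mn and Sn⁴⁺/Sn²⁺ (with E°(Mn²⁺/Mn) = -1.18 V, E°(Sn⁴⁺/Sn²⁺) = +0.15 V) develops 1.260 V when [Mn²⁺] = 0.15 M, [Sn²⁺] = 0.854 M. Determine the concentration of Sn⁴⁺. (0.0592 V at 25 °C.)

From the Nernst equation, log Q = n(E° − E)/0.0592 = 2(1.33 − 1.260)/0.0592 = 2.365, so Q = 232.
With Q = [Mn²⁺]·[Sn²⁺]/[Sn⁴⁺] and the known concentrations, [Sn⁴⁺] in the denominator gives [Sn⁴⁺] = 5.5 × 10^-4 M.

5.5 × 10^-4 M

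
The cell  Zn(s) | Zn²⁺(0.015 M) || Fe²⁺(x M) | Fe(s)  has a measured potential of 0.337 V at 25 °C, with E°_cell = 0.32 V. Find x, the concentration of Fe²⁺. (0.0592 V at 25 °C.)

0.056 M

From the Nernst equation, log Q = n(E° − E)/0.0592 = 2(0.32 − 0.337)/0.0592 = -0.574, so Q = 0.266.
With Q = [Zn²⁺]/[Fe²⁺] and the known concentrations, [Fe²⁺] in the denominator gives [Fe²⁺] = 0.056 M.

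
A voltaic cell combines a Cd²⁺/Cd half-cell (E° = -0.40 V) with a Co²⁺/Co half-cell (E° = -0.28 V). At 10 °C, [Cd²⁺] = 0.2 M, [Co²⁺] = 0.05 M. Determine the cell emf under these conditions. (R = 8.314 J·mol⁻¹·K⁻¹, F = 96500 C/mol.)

The Co²⁺/Co couple has the higher reduction potential and acts as the cathode, so E°_cell = -0.28 − (-0.40) = 0.12 V.
Balancing electrons gives n = 2; the reaction quotient is Q = [Cd²⁺]/[Co²⁺] = 4.00.
E = E° − (RT/nF) ln Q = 0.12 − (8.314×283)/(2×96500) × (1.386) = 0.120 − 0.017 = 0.103 V.

0.103 V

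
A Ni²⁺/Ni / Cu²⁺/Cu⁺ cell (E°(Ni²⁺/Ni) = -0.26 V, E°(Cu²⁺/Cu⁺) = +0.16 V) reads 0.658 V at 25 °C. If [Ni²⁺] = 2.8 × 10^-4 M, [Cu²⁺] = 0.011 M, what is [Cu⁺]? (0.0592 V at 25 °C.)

From the Nernst equation, log Q = n(E° − E)/0.0592 = 2(0.42 − 0.658)/0.0592 = -8.041, so Q = 9.11 × 10^-9.
With Q = [Ni²⁺]·[Cu⁺]^2/[Cu²⁺]^2 and the known concentrations, [Cu⁺]^2 in the numerator gives [Cu⁺] = 6.3 × 10^-5 M.

6.3 × 10^-5 M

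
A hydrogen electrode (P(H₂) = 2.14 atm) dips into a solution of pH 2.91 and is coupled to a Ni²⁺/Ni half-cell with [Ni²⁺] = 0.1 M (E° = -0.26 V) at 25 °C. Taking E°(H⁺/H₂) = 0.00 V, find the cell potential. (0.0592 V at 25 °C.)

0.11 V

The hydrogen couple is the cathode, so E°_cell = 0.26 V; n = 2.
[H⁺] = 10^(−2.91) = 0.0012 M, and Q = [Ni²⁺]·P(H₂) / [H⁺]^2 = 1.41 × 10^5.
E = E° − (0.0592/2) log Q = 0.26 − (0.0592/2)(5.150) = 0.108 V.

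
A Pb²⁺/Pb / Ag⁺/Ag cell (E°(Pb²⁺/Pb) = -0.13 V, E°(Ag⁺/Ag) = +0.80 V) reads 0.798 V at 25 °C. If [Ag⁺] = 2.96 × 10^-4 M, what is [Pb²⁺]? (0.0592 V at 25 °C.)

From the Nernst equation, log Q = n(E° − E)/0.0592 = 2(0.93 − 0.798)/0.0592 = 4.459, so Q = 2.88 × 10^4.
With Q = [Pb²⁺]/[Ag⁺]^2 and the known concentrations, [Pb²⁺] in the numerator gives [Pb²⁺] = 0.0025 M.

0.0025 M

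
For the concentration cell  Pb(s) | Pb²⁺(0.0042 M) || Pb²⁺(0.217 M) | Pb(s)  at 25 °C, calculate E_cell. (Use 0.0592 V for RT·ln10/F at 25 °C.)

Both half-cells are Pb²⁺/Pb, so E°_cell = 0. The concentrated side is the cathode; the cell reaction moves Pb²⁺ from high to low concentration with n = 2.
Q = [Pb²⁺]_dilute/[Pb²⁺]_conc = 0.0042/0.217 = 0.0194.
E = 0 − (0.0592/2) log Q = −(0.0592/2)(-1.713) = 0.0507 V.

0.051 V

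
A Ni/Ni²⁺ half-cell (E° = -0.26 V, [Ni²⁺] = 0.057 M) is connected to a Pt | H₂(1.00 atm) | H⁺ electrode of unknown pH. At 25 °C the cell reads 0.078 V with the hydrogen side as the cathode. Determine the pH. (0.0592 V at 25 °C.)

pH = 3.70

E°_cell = 0.26 V and n = 2.
log Q = n(E° − E)/0.0592 = 2×(0.26 − 0.078)/0.0592 = 6.149.
With Q = [Ni²⁺]·P(H₂) / [H⁺]^2, solving for [H⁺] gives log[H⁺] = -3.696, so pH = 3.70.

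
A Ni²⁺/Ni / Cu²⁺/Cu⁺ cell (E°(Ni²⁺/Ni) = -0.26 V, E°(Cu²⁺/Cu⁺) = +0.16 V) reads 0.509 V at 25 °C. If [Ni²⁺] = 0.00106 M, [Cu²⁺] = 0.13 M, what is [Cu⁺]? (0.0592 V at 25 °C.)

From the Nernst equation, log Q = n(E° − E)/0.0592 = 2(0.42 − 0.509)/0.0592 = -3.007, so Q = 9.85 × 10^-4.
With Q = [Ni²⁺]·[Cu⁺]^2/[Cu²⁺]^2 and the known concentrations, [Cu⁺]^2 in the numerator gives [Cu⁺] = 0.13 M.

0.13 M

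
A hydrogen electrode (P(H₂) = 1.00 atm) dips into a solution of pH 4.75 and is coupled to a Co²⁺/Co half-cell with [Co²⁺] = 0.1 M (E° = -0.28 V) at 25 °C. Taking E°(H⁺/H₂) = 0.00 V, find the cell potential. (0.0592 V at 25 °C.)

0.028 V

The hydrogen couple is the cathode, so E°_cell = 0.28 V; n = 2.
[H⁺] = 10^(−4.75) = 1.8 × 10^-5 M, and Q = [Co²⁺]·P(H₂) / [H⁺]^2 = 3.16 × 10^8.
E = E° − (0.0592/2) log Q = 0.28 − (0.0592/2)(8.500) = 0.028 V.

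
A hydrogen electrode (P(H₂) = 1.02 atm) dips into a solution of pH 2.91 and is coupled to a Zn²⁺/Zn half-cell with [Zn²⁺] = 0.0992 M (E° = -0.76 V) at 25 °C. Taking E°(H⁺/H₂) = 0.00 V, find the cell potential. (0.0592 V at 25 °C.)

0.62 V

The hydrogen couple is the cathode, so E°_cell = 0.76 V; n = 2.
[H⁺] = 10^(−2.91) = 0.0012 M, and Q = [Zn²⁺]·P(H₂) / [H⁺]^2 = 6.69 × 10^4.
E = E° − (0.0592/2) log Q = 0.76 − (0.0592/2)(4.825) = 0.617 V.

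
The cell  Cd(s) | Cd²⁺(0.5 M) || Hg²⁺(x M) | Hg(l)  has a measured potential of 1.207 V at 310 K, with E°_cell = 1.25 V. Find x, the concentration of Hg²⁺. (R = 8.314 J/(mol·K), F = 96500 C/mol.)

From the Nernst equation, ln Q = nF(E° − E)/RT = 2×96500×(1.25 − 1.207)/(8.314×310) = 3.220, so Q = 25.0.
With Q = [Cd²⁺]/[Hg²⁺] and the known concentrations, [Hg²⁺] in the denominator gives [Hg²⁺] = 0.02 M.

0.02 M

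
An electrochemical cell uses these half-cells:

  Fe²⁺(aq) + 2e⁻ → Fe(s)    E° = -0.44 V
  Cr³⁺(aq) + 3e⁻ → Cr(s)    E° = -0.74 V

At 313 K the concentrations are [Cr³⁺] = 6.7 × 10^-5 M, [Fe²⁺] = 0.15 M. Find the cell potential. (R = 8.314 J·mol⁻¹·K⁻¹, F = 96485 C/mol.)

0.361 V

The Fe²⁺/Fe couple has the higher reduction potential and acts as the cathode, so E°_cell = -0.44 − (-0.74) = 0.30 V.
Balancing electrons gives n = 6; the reaction quotient is Q = [Cr³⁺]^2/[Fe²⁺]^3 = 1.33 × 10^-6.
E = E° − (RT/nF) ln Q = 0.30 − (8.314×313)/(6×96485) × (-13.530) = 0.300 + 0.061 = 0.361 V.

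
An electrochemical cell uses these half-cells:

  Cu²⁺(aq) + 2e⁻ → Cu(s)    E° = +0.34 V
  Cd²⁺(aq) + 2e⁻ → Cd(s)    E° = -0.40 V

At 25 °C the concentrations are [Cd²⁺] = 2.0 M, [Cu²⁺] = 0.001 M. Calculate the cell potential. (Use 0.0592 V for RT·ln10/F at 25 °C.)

0.642 V

The Cu²⁺/Cu couple has the higher reduction potential and acts as the cathode, so E°_cell = +0.34 − (-0.40) = 0.74 V.
Balancing electrons gives n = 2; the reaction quotient is Q = [Cd²⁺]/[Cu²⁺] = 2000.
At 25 °C, E = E° − (0.0592/n) log Q = 0.74 − (0.0592/2)(3.301) = 0.740 − 0.098 = 0.642 V.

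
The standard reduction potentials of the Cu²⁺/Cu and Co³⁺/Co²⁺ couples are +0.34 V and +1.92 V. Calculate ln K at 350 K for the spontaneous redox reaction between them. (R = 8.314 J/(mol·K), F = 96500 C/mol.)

E°_cell = +1.92 − (+0.34) = 1.58 V, with n = 2 electrons transferred.
At equilibrium E = 0, so the Nernst equation gives ln K = nFE°/RT = (2)(96500)(1.58)/((8.314)(350)) = 104.79.

ln K = 104.8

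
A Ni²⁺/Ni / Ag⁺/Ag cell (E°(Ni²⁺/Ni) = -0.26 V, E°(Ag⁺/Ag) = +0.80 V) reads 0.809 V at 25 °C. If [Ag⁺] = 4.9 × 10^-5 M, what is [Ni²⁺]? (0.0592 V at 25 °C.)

From the Nernst equation, log Q = n(E° − E)/0.0592 = 2(1.06 − 0.809)/0.0592 = 8.480, so Q = 3.02 × 10^8.
With Q = [Ni²⁺]/[Ag⁺]^2 and the known concentrations, [Ni²⁺] in the numerator gives [Ni²⁺] = 0.72 M.

0.72 M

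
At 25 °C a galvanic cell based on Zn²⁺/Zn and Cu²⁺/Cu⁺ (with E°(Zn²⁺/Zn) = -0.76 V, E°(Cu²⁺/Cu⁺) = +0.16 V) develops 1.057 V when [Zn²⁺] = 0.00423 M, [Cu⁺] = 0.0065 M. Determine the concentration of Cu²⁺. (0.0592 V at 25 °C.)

From the Nernst equation, log Q = n(E° − E)/0.0592 = 2(0.92 − 1.057)/0.0592 = -4.628, so Q = 2.35 × 10^-5.
With Q = [Zn²⁺]·[Cu⁺]^2/[Cu²⁺]^2 and the known concentrations, [Cu²⁺]^2 in the denominator gives [Cu²⁺] = 0.087 M.

0.087 M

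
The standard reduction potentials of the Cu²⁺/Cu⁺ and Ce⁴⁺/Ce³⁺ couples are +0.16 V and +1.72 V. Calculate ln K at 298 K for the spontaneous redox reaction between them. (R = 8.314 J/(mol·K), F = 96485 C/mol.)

ln K = 60.8

E°_cell = +1.72 − (+0.16) = 1.56 V, with n = 1 electron transferred.
At equilibrium E = 0, so the Nernst equation gives ln K = nFE°/RT = (1)(96485)(1.56)/((8.314)(298)) = 60.75.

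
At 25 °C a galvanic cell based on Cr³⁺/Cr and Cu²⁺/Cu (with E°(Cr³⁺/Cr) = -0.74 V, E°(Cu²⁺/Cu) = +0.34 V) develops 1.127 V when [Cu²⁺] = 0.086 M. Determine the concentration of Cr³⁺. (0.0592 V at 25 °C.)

From the Nernst equation, log Q = n(E° − E)/0.0592 = 6(1.08 − 1.127)/0.0592 = -4.764, so Q = 1.72 × 10^-5.
With Q = [Cr³⁺]^2/[Cu²⁺]^3 and the known concentrations, [Cr³⁺]^2 in the numerator gives [Cr³⁺] = 1 × 10^-4 M.

1 × 10^-4 M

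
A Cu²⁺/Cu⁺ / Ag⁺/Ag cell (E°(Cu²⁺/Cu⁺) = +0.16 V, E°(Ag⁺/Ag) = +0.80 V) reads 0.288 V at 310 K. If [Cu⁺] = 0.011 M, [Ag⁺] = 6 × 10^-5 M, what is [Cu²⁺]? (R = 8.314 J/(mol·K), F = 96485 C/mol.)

0.35 M

From the Nernst equation, ln Q = nF(E° − E)/RT = 1×96485×(0.64 − 0.288)/(8.314×310) = 13.177, so Q = 5.28 × 10^5.
With Q = [Cu²⁺]/([Cu⁺]·[Ag⁺]) and the known concentrations, [Cu²⁺] in the numerator gives [Cu²⁺] = 0.35 M.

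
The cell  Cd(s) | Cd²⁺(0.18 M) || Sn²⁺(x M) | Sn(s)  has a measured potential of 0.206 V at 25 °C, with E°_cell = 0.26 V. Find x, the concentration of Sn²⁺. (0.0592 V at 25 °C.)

0.0027 M

From the Nernst equation, log Q = n(E° − E)/0.0592 = 2(0.26 − 0.206)/0.0592 = 1.824, so Q = 66.7.
With Q = [Cd²⁺]/[Sn²⁺] and the known concentrations, [Sn²⁺] in the denominator gives [Sn²⁺] = 0.0027 M.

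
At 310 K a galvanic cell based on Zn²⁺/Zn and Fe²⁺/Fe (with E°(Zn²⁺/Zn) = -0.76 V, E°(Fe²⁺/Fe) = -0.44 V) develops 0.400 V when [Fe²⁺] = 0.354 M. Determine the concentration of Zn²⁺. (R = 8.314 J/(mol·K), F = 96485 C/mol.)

From the Nernst equation, ln Q = nF(E° − E)/RT = 2×96485×(0.32 − 0.400)/(8.314×310) = -5.990, so Q = 0.00250.
With Q = [Zn²⁺]/[Fe²⁺] and the known concentrations, [Zn²⁺] in the numerator gives [Zn²⁺] = 8.9 × 10^-4 M.

8.9 × 10^-4 M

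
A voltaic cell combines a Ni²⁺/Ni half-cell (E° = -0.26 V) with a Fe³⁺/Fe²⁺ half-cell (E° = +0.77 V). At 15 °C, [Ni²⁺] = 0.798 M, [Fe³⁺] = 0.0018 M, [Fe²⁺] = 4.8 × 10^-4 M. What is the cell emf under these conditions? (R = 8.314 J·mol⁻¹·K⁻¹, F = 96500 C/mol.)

The Fe³⁺/Fe²⁺ couple has the higher reduction potential and acts as the cathode, so E°_cell = +0.77 − (-0.26) = 1.03 V.
Balancing electrons gives n = 2; the reaction quotient is Q = [Ni²⁺]·[Fe²⁺]^2/[Fe³⁺]^2 = 0.0567.
E = E° − (RT/nF) ln Q = 1.03 − (8.314×288)/(2×96500) × (-2.869) = 1.030 + 0.036 = 1.066 V.

1.07 V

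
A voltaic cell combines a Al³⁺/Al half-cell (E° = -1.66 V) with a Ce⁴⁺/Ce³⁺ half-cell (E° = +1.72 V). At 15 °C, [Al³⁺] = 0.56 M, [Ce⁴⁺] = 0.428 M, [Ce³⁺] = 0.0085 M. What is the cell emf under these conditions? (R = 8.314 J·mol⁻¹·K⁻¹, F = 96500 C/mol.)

The Ce⁴⁺/Ce³⁺ couple has the higher reduction potential and acts as the cathode, so E°_cell = +1.72 − (-1.66) = 3.38 V.
Balancing electrons gives n = 3; the reaction quotient is Q = [Al³⁺]·[Ce³⁺]^3/[Ce⁴⁺]^3 = 4.39 × 10^-6.
E = E° − (RT/nF) ln Q = 3.38 − (8.314×288)/(3×96500) × (-12.337) = 3.380 + 0.102 = 3.482 V.

3.48 V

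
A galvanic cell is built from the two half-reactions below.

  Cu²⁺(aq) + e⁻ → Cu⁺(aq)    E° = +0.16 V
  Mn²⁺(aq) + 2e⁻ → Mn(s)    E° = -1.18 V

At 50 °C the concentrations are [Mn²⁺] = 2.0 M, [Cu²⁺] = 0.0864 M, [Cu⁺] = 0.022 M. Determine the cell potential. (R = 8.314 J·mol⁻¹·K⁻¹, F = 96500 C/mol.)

1.37 V

The Cu²⁺/Cu⁺ couple has the higher reduction potential and acts as the cathode, so E°_cell = +0.16 − (-1.18) = 1.34 V.
Balancing electrons gives n = 2; the reaction quotient is Q = [Mn²⁺]·[Cu⁺]^2/[Cu²⁺]^2 = 0.130.
E = E° − (RT/nF) ln Q = 1.34 − (8.314×323)/(2×96500) × (-2.043) = 1.340 + 0.028 = 1.368 V.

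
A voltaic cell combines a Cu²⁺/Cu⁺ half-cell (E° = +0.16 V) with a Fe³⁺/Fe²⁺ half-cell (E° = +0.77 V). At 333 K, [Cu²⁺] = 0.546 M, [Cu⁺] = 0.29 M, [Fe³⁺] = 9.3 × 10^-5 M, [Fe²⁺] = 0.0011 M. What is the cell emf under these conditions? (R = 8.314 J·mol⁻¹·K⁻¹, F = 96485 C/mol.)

0.521 V

The Fe³⁺/Fe²⁺ couple has the higher reduction potential and acts as the cathode, so E°_cell = +0.77 − (+0.16) = 0.61 V.
Balancing electrons gives n = 1; the reaction quotient is Q = [Cu²⁺]·[Fe²⁺]/([Cu⁺]·[Fe³⁺]) = 22.3.
E = E° − (RT/nF) ln Q = 0.61 − (8.314×333)/(1×96485) × (3.103) = 0.610 − 0.089 = 0.521 V.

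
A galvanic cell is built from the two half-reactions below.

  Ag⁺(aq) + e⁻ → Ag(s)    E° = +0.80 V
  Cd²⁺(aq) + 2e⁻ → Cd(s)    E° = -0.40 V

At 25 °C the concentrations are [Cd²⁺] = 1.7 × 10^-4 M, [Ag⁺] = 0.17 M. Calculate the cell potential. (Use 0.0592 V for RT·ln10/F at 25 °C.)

1.27 V

The Ag⁺/Ag couple has the higher reduction potential and acts as the cathode, so E°_cell = +0.80 − (-0.40) = 1.20 V.
Balancing electrons gives n = 2; the reaction quotient is Q = [Cd²⁺]/[Ag⁺]^2 = 0.00588.
At 25 °C, E = E° − (0.0592/n) log Q = 1.20 − (0.0592/2)(-2.230) = 1.200 + 0.066 = 1.266 V.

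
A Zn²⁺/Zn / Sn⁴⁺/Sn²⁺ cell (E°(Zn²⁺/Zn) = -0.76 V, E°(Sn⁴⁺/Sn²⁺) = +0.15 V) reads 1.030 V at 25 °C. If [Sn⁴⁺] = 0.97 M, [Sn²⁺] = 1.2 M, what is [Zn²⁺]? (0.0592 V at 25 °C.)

From the Nernst equation, log Q = n(E° − E)/0.0592 = 2(0.91 − 1.030)/0.0592 = -4.054, so Q = 8.83 × 10^-5.
With Q = [Zn²⁺]·[Sn²⁺]/[Sn⁴⁺] and the known concentrations, [Zn²⁺] in the numerator gives [Zn²⁺] = 7.1 × 10^-5 M.

7.1 × 10^-5 M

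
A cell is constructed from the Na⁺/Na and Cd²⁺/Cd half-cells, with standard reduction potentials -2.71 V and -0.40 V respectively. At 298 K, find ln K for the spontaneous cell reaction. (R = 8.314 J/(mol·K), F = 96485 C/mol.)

E°_cell = -0.40 − (-2.71) = 2.31 V, with n = 2 electrons transferred.
At equilibrium E = 0, so the Nernst equation gives ln K = nFE°/RT = (2)(96485)(2.31)/((8.314)(298)) = 179.92.

ln K = 179.9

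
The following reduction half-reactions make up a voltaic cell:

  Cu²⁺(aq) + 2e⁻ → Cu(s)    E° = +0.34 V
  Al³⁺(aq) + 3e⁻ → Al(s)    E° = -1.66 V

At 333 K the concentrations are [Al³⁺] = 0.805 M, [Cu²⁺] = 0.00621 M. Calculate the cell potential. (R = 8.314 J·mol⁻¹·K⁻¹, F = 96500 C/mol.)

The Cu²⁺/Cu couple has the higher reduction potential and acts as the cathode, so E°_cell = +0.34 − (-1.66) = 2.00 V.
Balancing electrons gives n = 6; the reaction quotient is Q = [Al³⁺]^2/[Cu²⁺]^3 = 2.71 × 10^6.
E = E° − (RT/nF) ln Q = 2.00 − (8.314×333)/(6×96500) × (14.811) = 2.000 − 0.071 = 1.929 V.

1.93 V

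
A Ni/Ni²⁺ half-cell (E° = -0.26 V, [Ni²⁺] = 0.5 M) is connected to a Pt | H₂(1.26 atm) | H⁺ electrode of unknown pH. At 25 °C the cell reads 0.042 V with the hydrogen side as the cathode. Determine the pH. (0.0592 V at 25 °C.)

pH = 3.78

E°_cell = 0.26 V and n = 2.
log Q = n(E° − E)/0.0592 = 2×(0.26 − 0.042)/0.0592 = 7.365.
With Q = [Ni²⁺]·P(H₂) / [H⁺]^2, solving for [H⁺] gives log[H⁺] = -3.783, so pH = 3.78.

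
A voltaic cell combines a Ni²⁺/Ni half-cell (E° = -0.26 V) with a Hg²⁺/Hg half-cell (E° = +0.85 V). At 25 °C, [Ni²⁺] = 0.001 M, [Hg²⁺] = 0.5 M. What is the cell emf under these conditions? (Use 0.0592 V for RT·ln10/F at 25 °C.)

The Hg²⁺/Hg couple has the higher reduction potential and acts as the cathode, so E°_cell = +0.85 − (-0.26) = 1.11 V.
Balancing electrons gives n = 2; the reaction quotient is Q = [Ni²⁺]/[Hg²⁺] = 0.00200.
At 25 °C, E = E° − (0.0592/n) log Q = 1.11 − (0.0592/2)(-2.699) = 1.110 + 0.080 = 1.190 V.

1.19 V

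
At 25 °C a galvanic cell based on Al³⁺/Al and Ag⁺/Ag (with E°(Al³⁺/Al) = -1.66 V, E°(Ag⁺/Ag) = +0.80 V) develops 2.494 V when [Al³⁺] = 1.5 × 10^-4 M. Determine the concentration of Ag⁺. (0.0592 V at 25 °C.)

From the Nernst equation, log Q = n(E° − E)/0.0592 = 3(2.46 − 2.494)/0.0592 = -1.723, so Q = 0.0189.
With Q = [Al³⁺]/[Ag⁺]^3 and the known concentrations, [Ag⁺]^3 in the denominator gives [Ag⁺] = 0.2 M.

0.2 M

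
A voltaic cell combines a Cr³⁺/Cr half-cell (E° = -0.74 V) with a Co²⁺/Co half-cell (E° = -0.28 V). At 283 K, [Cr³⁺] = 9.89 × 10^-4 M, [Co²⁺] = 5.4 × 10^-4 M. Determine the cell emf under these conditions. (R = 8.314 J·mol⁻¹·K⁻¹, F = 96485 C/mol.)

0.425 V

The Co²⁺/Co couple has the higher reduction potential and acts as the cathode, so E°_cell = -0.28 − (-0.74) = 0.46 V.
Balancing electrons gives n = 6; the reaction quotient is Q = [Cr³⁺]^2/[Co²⁺]^3 = 6210.
E = E° − (RT/nF) ln Q = 0.46 − (8.314×283)/(6×96485) × (8.734) = 0.460 − 0.035 = 0.425 V.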